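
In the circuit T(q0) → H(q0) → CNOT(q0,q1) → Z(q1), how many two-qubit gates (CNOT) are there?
1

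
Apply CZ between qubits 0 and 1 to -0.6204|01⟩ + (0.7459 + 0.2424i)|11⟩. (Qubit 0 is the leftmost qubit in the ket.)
-0.6204|01⟩ + (-0.7459 - 0.2424i)|11⟩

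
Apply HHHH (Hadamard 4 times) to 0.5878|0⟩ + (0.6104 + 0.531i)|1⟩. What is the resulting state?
0.5878|0⟩ + (0.6104 + 0.531i)|1⟩

H² = I, so an even number of Hadamards cancels: H^4 = I and the state is unchanged.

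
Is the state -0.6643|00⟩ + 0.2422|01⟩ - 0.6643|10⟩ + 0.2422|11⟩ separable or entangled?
Separable

Writing the state as a|00⟩ + b|01⟩ + c|10⟩ + d|11⟩, it is a product state iff ad − bc = 0.
Here (a, b, c, d) = (-0.6643, 0.2422, -0.6643, 0.2422): ad − bc = (-0.6643)(0.2422) − (0.2422)(-0.6643) = 0, so the state is separable.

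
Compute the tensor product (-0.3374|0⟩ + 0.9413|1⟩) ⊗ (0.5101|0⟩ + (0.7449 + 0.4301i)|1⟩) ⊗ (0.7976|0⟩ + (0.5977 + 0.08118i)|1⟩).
-0.1373|000⟩ + (-0.1029 - 0.01397i)|001⟩ + (-0.2005 - 0.1157i)|010⟩ + (-0.1384 - 0.1071i)|011⟩ + 0.383|100⟩ + (0.287 + 0.03898i)|101⟩ + (0.5593 + 0.3229i)|110⟩ + (0.3862 + 0.2989i)|111⟩

amp(|b₁b₂…⟩) = product of the factor amplitudes for bits b₁, b₂, …; only kets whose every factor amplitude is nonzero survive.
|000⟩: (-0.3374)(0.5101)(0.7976) = -0.1373
|001⟩: (-0.3374)(0.5101)(0.5977 + 0.08118i) = (-0.1029 - 0.01397i)
|010⟩: (-0.3374)(0.7449 + 0.4301i)(0.7976) = (-0.2005 - 0.1157i)
|011⟩: (-0.3374)(0.7449 + 0.4301i)(0.5977 + 0.08118i) = (-0.1384 - 0.1071i)
|100⟩: (0.9413)(0.5101)(0.7976) = 0.383
|101⟩: (0.9413)(0.5101)(0.5977 + 0.08118i) = (0.287 + 0.03898i)
|110⟩: (0.9413)(0.7449 + 0.4301i)(0.7976) = (0.5593 + 0.3229i)
|111⟩: (0.9413)(0.7449 + 0.4301i)(0.5977 + 0.08118i) = (0.3862 + 0.2989i)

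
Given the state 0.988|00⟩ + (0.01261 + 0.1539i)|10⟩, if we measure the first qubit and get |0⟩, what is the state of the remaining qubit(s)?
|0⟩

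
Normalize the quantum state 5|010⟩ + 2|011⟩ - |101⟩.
0.9129|010⟩ + 0.3651|011⟩ - 0.1826|101⟩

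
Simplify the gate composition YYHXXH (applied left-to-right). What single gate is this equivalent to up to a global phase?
I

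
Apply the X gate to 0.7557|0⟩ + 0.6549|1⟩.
0.6549|0⟩ + 0.7557|1⟩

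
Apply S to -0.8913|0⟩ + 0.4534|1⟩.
-0.8913|0⟩ + 0.4534i|1⟩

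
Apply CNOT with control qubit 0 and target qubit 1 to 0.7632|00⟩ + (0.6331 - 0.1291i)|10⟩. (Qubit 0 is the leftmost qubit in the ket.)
0.7632|00⟩ + (0.6331 - 0.1291i)|11⟩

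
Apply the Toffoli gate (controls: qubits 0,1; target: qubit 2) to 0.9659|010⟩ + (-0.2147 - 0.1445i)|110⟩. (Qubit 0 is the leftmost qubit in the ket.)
0.9659|010⟩ + (-0.2147 - 0.1445i)|111⟩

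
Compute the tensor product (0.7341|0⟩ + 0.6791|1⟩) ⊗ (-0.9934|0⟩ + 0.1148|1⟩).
-0.7293|00⟩ + 0.08427|01⟩ - 0.6746|10⟩ + 0.07796|11⟩

amp(|b₁b₂…⟩) = product of the factor amplitudes for bits b₁, b₂, …; only kets whose every factor amplitude is nonzero survive.
|00⟩: (0.7341)(-0.9934) = -0.7293
|01⟩: (0.7341)(0.1148) = 0.08427
|10⟩: (0.6791)(-0.9934) = -0.6746
|11⟩: (0.6791)(0.1148) = 0.07796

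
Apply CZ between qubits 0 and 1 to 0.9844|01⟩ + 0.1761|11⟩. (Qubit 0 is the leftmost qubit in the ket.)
0.9844|01⟩ - 0.1761|11⟩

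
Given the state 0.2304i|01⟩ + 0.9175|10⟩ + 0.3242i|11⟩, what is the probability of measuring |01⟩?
0.05308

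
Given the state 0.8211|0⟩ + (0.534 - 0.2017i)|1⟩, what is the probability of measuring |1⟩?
0.3258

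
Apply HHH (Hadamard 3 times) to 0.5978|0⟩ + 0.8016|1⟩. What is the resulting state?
0.9895|0⟩ - 0.1441|1⟩

H² = I, so H^3 = H: a single Hadamard. With (a, b) = (0.5978, 0.8016), H gives ((a + b)/√2, (a − b)/√2) = (0.9895, -0.1441).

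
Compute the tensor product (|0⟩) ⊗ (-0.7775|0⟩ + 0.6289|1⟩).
-0.7775|00⟩ + 0.6289|01⟩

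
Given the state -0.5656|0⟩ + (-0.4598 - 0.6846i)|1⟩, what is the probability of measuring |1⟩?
0.6801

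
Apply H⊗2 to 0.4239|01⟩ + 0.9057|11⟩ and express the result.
0.6648|00⟩ - 0.6648|01⟩ - 0.2409|10⟩ + 0.2409|11⟩

H⊗2 gives amp(|y⟩) = (1/2) Σ_x (−1)^(x·y) amp(|x⟩), where x·y is the number of positions in which both x and y have a 1.
|00⟩: (0.4239 + 0.9057)/2 = 0.6648
|01⟩: (-0.4239 - 0.9057)/2 = -0.6648
|10⟩: (0.4239 - 0.9057)/2 = -0.2409
|11⟩: (-0.4239 + 0.9057)/2 = 0.2409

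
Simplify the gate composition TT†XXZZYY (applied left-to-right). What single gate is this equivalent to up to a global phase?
I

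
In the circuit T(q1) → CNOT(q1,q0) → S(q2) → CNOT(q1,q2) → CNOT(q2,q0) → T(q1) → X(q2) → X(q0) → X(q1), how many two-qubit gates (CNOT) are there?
3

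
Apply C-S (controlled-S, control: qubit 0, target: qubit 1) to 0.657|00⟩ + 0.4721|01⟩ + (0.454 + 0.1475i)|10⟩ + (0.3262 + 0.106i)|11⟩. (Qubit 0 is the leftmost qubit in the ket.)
0.657|00⟩ + 0.4721|01⟩ + (0.454 + 0.1475i)|10⟩ + (-0.106 + 0.3262i)|11⟩

C-S leaves the control-|0⟩ kets |00⟩, |01⟩ unchanged and applies S to qubit 1 on the control-|1⟩ pair (|10⟩, |11⟩).
S = [[1, 0], [0, i]].
With a = amp(|10⟩) = (0.454 + 0.1475i) and b = amp(|11⟩) = (0.3262 + 0.106i):
new amp(|10⟩) = (1)·a = (0.454 + 0.1475i)
new amp(|11⟩) = (i)·b = (-0.106 + 0.3262i)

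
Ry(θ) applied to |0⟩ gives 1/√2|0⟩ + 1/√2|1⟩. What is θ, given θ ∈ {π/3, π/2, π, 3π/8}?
π/2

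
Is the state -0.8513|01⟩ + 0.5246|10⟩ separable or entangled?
Entangled

Writing the state as a|00⟩ + b|01⟩ + c|10⟩ + d|11⟩, it is a product state iff ad − bc = 0.
Here (a, b, c, d) = (0, -0.8513, 0.5246, 0): ad − bc = (0)(0) − (-0.8513)(0.5246) = 0.4466 ≠ 0, so the state is entangled.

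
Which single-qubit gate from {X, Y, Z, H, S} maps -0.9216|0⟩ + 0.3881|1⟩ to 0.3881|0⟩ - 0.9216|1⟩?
X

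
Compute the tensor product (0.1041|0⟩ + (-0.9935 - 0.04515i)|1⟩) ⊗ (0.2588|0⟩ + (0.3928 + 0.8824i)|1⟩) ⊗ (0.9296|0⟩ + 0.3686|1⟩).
0.02504|000⟩ + 0.00993|001⟩ + (0.03801 + 0.08539i)|010⟩ + (0.01507 + 0.03386i)|011⟩ + (-0.239 - 0.01086i)|100⟩ + (-0.09477 - 0.004307i)|101⟩ + (-0.3257 - 0.8314i)|110⟩ + (-0.1292 - 0.3297i)|111⟩

amp(|b₁b₂…⟩) = product of the factor amplitudes for bits b₁, b₂, …; only kets whose every factor amplitude is nonzero survive.
|000⟩: (0.1041)(0.2588)(0.9296) = 0.02504
|001⟩: (0.1041)(0.2588)(0.3686) = 0.00993
|010⟩: (0.1041)(0.3928 + 0.8824i)(0.9296) = (0.03801 + 0.08539i)
|011⟩: (0.1041)(0.3928 + 0.8824i)(0.3686) = (0.01507 + 0.03386i)
|100⟩: (-0.9935 - 0.04515i)(0.2588)(0.9296) = (-0.239 - 0.01086i)
|101⟩: (-0.9935 - 0.04515i)(0.2588)(0.3686) = (-0.09477 - 0.004307i)
|110⟩: (-0.9935 - 0.04515i)(0.3928 + 0.8824i)(0.9296) = (-0.3257 - 0.8314i)
|111⟩: (-0.9935 - 0.04515i)(0.3928 + 0.8824i)(0.3686) = (-0.1292 - 0.3297i)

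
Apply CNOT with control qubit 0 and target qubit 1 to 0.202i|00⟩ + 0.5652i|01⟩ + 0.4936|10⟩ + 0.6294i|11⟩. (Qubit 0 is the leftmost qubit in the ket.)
0.202i|00⟩ + 0.5652i|01⟩ + 0.6294i|10⟩ + 0.4936|11⟩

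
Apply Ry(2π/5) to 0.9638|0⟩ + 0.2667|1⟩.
0.623|0⟩ + 0.7823|1⟩

Ry(2π/5) = [[cos(θ/2), −sin(θ/2)], [sin(θ/2), cos(θ/2)]]; θ = 2π/5, cos(θ/2) ≈ 0.809017, sin(θ/2) ≈ 0.587785.
With a = amp(|0⟩) = 0.9638 and b = amp(|1⟩) = 0.2667:
new amp(|0⟩) = (0.809017)·a + (-0.587785)·b = 0.623
new amp(|1⟩) = (0.587785)·a + (0.809017)·b = 0.7823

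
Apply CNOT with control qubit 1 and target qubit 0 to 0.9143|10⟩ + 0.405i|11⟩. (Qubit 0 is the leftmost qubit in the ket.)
0.405i|01⟩ + 0.9143|10⟩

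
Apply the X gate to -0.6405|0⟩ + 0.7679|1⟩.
0.7679|0⟩ - 0.6405|1⟩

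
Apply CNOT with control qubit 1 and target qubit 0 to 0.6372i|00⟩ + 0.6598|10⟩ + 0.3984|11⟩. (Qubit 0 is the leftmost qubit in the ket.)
0.6372i|00⟩ + 0.3984|01⟩ + 0.6598|10⟩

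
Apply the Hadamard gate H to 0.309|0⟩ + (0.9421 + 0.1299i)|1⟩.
(0.8847 + 0.09185i)|0⟩ + (-0.4477 - 0.09185i)|1⟩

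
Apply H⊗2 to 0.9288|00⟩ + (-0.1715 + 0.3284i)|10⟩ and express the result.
(0.3787 + 0.1642i)|00⟩ + (0.3787 + 0.1642i)|01⟩ + (0.5502 - 0.1642i)|10⟩ + (0.5502 - 0.1642i)|11⟩

H⊗2 gives amp(|y⟩) = (1/2) Σ_x (−1)^(x·y) amp(|x⟩), where x·y is the number of positions in which both x and y have a 1.
|00⟩: (0.9288 + (-0.1715 + 0.3284i))/2 = (0.3787 + 0.1642i)
|01⟩: (0.9288 + (-0.1715 + 0.3284i))/2 = (0.3787 + 0.1642i)
|10⟩: (0.9288 - (-0.1715 + 0.3284i))/2 = (0.5502 - 0.1642i)
|11⟩: (0.9288 - (-0.1715 + 0.3284i))/2 = (0.5502 - 0.1642i)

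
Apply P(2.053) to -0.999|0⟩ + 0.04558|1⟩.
-0.999|0⟩ + (-0.02114 + 0.04038i)|1⟩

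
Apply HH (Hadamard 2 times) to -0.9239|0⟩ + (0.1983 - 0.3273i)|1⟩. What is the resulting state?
-0.9239|0⟩ + (0.1983 - 0.3273i)|1⟩

H² = I, so an even number of Hadamards cancels: H^2 = I and the state is unchanged.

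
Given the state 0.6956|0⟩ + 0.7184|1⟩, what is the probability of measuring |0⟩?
0.4839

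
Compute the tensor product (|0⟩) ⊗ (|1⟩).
|01⟩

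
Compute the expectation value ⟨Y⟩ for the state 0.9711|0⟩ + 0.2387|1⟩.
0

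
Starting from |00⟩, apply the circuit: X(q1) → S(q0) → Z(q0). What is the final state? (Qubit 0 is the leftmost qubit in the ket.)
|01⟩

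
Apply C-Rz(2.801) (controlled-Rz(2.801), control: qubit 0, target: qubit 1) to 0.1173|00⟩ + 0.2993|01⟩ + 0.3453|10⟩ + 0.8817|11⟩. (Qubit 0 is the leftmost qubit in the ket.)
0.1173|00⟩ + 0.2993|01⟩ + (0.05852 - 0.3403i)|10⟩ + (0.1494 + 0.8689i)|11⟩

C-Rz(2.801) leaves the control-|0⟩ kets |00⟩, |01⟩ unchanged and applies Rz(2.801) to qubit 1 on the control-|1⟩ pair (|10⟩, |11⟩).
Rz(2.801) = [[e^(−iθ/2), 0], [0, e^(iθ/2)]] with e^(±iθ/2) = cos(θ/2) ± i·sin(θ/2); θ = 2.801, cos(θ/2) ≈ 0.169474, sin(θ/2) ≈ 0.985535.
With a = amp(|10⟩) = 0.3453 and b = amp(|11⟩) = 0.8817:
new amp(|10⟩) = (0.169474 - 0.985535i)·a = (0.05852 - 0.3403i)
new amp(|11⟩) = (0.169474 + 0.985535i)·b = (0.1494 + 0.8689i)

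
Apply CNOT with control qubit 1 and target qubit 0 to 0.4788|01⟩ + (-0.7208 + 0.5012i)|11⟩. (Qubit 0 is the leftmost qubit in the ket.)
(-0.7208 + 0.5012i)|01⟩ + 0.4788|11⟩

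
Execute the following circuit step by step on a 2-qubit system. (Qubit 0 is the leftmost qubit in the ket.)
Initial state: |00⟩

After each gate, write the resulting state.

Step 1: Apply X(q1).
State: |01⟩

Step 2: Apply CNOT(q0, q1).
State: |01⟩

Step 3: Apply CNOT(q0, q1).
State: |01⟩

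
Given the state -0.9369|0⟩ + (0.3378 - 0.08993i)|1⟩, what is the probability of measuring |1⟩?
0.1222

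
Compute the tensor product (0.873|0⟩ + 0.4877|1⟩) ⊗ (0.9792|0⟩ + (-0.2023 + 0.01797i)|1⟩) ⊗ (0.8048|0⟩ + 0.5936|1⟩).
0.688|000⟩ + 0.5074|001⟩ + (-0.1421 + 0.01263i)|010⟩ + (-0.1048 + 0.009312i)|011⟩ + 0.3843|100⟩ + 0.2835|101⟩ + (-0.0794 + 0.007053i)|110⟩ + (-0.05857 + 0.005202i)|111⟩

amp(|b₁b₂…⟩) = product of the factor amplitudes for bits b₁, b₂, …; only kets whose every factor amplitude is nonzero survive.
|000⟩: (0.873)(0.9792)(0.8048) = 0.688
|001⟩: (0.873)(0.9792)(0.5936) = 0.5074
|010⟩: (0.873)(-0.2023 + 0.01797i)(0.8048) = (-0.1421 + 0.01263i)
|011⟩: (0.873)(-0.2023 + 0.01797i)(0.5936) = (-0.1048 + 0.009312i)
|100⟩: (0.4877)(0.9792)(0.8048) = 0.3843
|101⟩: (0.4877)(0.9792)(0.5936) = 0.2835
|110⟩: (0.4877)(-0.2023 + 0.01797i)(0.8048) = (-0.0794 + 0.007053i)
|111⟩: (0.4877)(-0.2023 + 0.01797i)(0.5936) = (-0.05857 + 0.005202i)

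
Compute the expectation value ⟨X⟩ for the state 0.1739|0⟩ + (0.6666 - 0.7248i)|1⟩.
0.2318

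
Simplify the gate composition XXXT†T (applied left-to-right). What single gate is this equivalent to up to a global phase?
X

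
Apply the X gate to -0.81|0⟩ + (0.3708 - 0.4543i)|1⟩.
(0.3708 - 0.4543i)|0⟩ - 0.81|1⟩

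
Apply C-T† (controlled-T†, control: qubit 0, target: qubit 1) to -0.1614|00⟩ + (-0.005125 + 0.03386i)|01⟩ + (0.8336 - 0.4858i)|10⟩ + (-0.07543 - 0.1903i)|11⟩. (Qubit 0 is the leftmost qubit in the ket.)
-0.1614|00⟩ + (-0.005125 + 0.03386i)|01⟩ + (0.8336 - 0.4858i)|10⟩ + (-0.1879 - 0.08123i)|11⟩

C-T† leaves the control-|0⟩ kets |00⟩, |01⟩ unchanged and applies T† to qubit 1 on the control-|1⟩ pair (|10⟩, |11⟩).
T† = [[1, 0], [0, (1/√2 - (1/√2)i)]].
With a = amp(|10⟩) = (0.8336 - 0.4858i) and b = amp(|11⟩) = (-0.07543 - 0.1903i):
new amp(|10⟩) = (1)·a = (0.8336 - 0.4858i)
new amp(|11⟩) = (1/√2 - (1/√2)i)·b = (-0.1879 - 0.08123i)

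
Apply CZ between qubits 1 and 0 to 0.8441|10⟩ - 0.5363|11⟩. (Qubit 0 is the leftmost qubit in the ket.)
0.8441|10⟩ + 0.5363|11⟩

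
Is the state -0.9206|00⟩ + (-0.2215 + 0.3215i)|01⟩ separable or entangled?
Separable

Writing the state as a|00⟩ + b|01⟩ + c|10⟩ + d|11⟩, it is a product state iff ad − bc = 0.
Here (a, b, c, d) = (-0.9206, (-0.2215 + 0.3215i), 0, 0): ad − bc = (-0.9206)(0) − (-0.2215 + 0.3215i)(0) = 0, so the state is separable.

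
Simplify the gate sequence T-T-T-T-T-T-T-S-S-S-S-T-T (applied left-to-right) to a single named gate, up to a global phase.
T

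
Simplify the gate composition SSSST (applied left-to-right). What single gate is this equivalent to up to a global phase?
T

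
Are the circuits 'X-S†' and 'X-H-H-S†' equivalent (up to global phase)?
Yes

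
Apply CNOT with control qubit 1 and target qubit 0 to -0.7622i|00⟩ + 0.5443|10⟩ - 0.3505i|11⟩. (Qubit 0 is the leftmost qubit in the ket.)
-0.7622i|00⟩ - 0.3505i|01⟩ + 0.5443|10⟩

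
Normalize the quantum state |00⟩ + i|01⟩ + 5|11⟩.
0.1925|00⟩ + 0.1925i|01⟩ + 0.9623|11⟩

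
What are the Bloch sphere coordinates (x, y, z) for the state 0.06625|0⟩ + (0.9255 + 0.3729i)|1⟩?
(0.1226, 0.04941, -0.9912)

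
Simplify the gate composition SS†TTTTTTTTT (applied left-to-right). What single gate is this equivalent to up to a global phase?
T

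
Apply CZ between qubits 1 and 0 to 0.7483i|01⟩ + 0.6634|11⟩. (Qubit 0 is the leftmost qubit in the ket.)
0.7483i|01⟩ - 0.6634|11⟩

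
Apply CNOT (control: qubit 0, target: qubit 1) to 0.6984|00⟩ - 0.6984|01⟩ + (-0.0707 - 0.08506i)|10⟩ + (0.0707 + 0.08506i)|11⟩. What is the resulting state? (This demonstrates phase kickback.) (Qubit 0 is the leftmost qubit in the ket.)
0.6984|00⟩ - 0.6984|01⟩ + (0.0707 + 0.08506i)|10⟩ + (-0.0707 - 0.08506i)|11⟩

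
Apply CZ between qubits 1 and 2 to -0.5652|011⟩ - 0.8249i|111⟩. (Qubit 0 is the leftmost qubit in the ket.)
0.5652|011⟩ + 0.8249i|111⟩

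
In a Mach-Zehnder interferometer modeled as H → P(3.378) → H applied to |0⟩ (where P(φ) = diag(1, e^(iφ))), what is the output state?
(0.01391 - 0.1171i)|0⟩ + (0.9861 + 0.1171i)|1⟩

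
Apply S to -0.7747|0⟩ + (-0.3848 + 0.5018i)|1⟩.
-0.7747|0⟩ + (-0.5018 - 0.3848i)|1⟩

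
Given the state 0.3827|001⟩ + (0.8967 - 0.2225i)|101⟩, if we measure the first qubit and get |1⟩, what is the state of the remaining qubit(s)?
(0.9706 - 0.2408i)|01⟩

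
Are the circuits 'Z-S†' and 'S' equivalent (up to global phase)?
Yes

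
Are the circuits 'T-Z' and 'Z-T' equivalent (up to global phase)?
Yes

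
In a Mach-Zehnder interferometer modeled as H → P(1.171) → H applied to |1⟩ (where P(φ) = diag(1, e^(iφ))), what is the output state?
(0.3054 - 0.4606i)|0⟩ + (0.6946 + 0.4606i)|1⟩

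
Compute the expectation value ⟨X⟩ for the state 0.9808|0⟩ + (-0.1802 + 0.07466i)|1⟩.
-0.3535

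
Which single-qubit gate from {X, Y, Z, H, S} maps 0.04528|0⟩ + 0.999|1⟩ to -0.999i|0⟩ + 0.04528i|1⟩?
Y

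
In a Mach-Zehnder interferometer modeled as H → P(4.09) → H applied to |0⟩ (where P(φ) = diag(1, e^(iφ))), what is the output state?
(0.2085 - 0.4062i)|0⟩ + (0.7915 + 0.4062i)|1⟩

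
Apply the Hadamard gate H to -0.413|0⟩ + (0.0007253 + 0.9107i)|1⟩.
(-0.2915 + 0.644i)|0⟩ + (-0.2925 - 0.644i)|1⟩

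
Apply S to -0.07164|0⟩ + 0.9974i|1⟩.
-0.07164|0⟩ - 0.9974|1⟩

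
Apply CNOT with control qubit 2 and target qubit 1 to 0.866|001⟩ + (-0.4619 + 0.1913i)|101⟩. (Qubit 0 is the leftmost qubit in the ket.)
0.866|011⟩ + (-0.4619 + 0.1913i)|111⟩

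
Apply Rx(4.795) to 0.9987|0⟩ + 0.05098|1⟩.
(-0.7347 - 0.03453i)|0⟩ + (-0.03751 - 0.6764i)|1⟩

Rx(4.795) = [[cos(θ/2), −i·sin(θ/2)], [−i·sin(θ/2), cos(θ/2)]]; θ = 4.795, cos(θ/2) ≈ -0.735703, sin(θ/2) ≈ 0.677305.
With a = amp(|0⟩) = 0.9987 and b = amp(|1⟩) = 0.05098:
new amp(|0⟩) = (-0.735703)·a + (-0.677305i)·b = (-0.7347 - 0.03453i)
new amp(|1⟩) = (-0.677305i)·a + (-0.735703)·b = (-0.03751 - 0.6764i)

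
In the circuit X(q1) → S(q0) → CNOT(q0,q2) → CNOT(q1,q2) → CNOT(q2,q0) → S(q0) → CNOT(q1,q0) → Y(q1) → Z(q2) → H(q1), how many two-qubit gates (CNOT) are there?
4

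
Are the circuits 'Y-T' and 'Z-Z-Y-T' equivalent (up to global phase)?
Yes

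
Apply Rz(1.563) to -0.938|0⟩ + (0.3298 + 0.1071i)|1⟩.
(-0.6658 + 0.6607i)|0⟩ + (0.1587 + 0.3083i)|1⟩

Rz(1.563) = [[e^(−iθ/2), 0], [0, e^(iθ/2)]] with e^(±iθ/2) = cos(θ/2) ± i·sin(θ/2); θ = 1.563, cos(θ/2) ≈ 0.709858, sin(θ/2) ≈ 0.704345.
With a = amp(|0⟩) = -0.938 and b = amp(|1⟩) = (0.3298 + 0.1071i):
new amp(|0⟩) = (0.709858 - 0.704345i)·a = (-0.6658 + 0.6607i)
new amp(|1⟩) = (0.709858 + 0.704345i)·b = (0.1587 + 0.3083i)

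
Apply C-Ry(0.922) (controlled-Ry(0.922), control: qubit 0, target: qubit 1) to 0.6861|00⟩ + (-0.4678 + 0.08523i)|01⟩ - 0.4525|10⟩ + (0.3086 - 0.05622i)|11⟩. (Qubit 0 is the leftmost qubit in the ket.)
0.6861|00⟩ + (-0.4678 + 0.08523i)|01⟩ + (-0.5425 + 0.02501i)|10⟩ + (0.07509 - 0.05035i)|11⟩

C-Ry(0.922) leaves the control-|0⟩ kets |00⟩, |01⟩ unchanged and applies Ry(0.922) to qubit 1 on the control-|1⟩ pair (|10⟩, |11⟩).
Ry(0.922) = [[cos(θ/2), −sin(θ/2)], [sin(θ/2), cos(θ/2)]]; θ = 0.922, cos(θ/2) ≈ 0.895608, sin(θ/2) ≈ 0.444844.
With a = amp(|10⟩) = -0.4525 and b = amp(|11⟩) = (0.3086 - 0.05622i):
new amp(|10⟩) = (0.895608)·a + (-0.444844)·b = (-0.5425 + 0.02501i)
new amp(|11⟩) = (0.444844)·a + (0.895608)·b = (0.07509 - 0.05035i)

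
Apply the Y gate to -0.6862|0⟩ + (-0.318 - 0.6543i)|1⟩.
(-0.6543 + 0.318i)|0⟩ - 0.6862i|1⟩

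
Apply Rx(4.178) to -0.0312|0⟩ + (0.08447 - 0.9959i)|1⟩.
(-0.8497 - 0.07338i)|0⟩ + (-0.04184 + 0.5204i)|1⟩

Rx(4.178) = [[cos(θ/2), −i·sin(θ/2)], [−i·sin(θ/2), cos(θ/2)]]; θ = 4.178, cos(θ/2) ≈ -0.49532, sin(θ/2) ≈ 0.86871.
With a = amp(|0⟩) = -0.0312 and b = amp(|1⟩) = (0.08447 - 0.9959i):
new amp(|0⟩) = (-0.49532)·a + (-0.86871i)·b = (-0.8497 - 0.07338i)
new amp(|1⟩) = (-0.86871i)·a + (-0.49532)·b = (-0.04184 + 0.5204i)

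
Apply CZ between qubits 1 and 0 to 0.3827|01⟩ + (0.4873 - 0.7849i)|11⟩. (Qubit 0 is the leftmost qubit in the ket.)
0.3827|01⟩ + (-0.4873 + 0.7849i)|11⟩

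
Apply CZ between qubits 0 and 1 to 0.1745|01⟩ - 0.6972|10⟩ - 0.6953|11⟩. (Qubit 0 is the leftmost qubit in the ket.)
0.1745|01⟩ - 0.6972|10⟩ + 0.6953|11⟩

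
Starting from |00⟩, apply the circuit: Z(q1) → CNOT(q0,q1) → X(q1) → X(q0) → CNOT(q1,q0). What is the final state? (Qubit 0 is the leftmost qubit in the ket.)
|01⟩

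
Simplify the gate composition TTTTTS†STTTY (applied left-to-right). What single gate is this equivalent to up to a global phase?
Y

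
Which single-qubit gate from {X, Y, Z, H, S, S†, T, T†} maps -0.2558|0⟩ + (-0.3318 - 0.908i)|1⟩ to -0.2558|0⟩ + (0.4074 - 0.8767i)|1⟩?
T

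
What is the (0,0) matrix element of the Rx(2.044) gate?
0.5217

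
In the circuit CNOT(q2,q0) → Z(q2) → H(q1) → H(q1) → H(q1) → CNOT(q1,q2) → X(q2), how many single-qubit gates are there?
5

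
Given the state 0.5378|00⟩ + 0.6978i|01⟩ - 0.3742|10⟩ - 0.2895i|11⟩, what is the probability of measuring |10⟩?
0.14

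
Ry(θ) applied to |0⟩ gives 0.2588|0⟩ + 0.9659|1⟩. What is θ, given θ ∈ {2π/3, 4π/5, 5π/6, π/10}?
5π/6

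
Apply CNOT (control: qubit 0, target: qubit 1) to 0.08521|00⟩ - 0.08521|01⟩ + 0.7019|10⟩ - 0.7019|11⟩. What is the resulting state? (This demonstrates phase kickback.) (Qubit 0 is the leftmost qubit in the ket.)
0.08521|00⟩ - 0.08521|01⟩ - 0.7019|10⟩ + 0.7019|11⟩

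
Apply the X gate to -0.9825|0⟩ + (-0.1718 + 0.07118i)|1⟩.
(-0.1718 + 0.07118i)|0⟩ - 0.9825|1⟩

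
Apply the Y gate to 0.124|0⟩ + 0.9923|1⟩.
-0.9923i|0⟩ + 0.124i|1⟩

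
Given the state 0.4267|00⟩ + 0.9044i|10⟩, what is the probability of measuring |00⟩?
0.1821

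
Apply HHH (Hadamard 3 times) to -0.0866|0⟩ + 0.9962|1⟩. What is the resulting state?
0.6432|0⟩ - 0.7657|1⟩

H² = I, so H^3 = H: a single Hadamard. With (a, b) = (-0.0866, 0.9962), H gives ((a + b)/√2, (a − b)/√2) = (0.6432, -0.7657).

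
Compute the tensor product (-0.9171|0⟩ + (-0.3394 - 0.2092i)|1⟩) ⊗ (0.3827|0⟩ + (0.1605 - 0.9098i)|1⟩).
-0.351|00⟩ + (-0.1472 + 0.8344i)|01⟩ + (-0.1299 - 0.08006i)|10⟩ + (-0.2448 + 0.2752i)|11⟩

amp(|b₁b₂…⟩) = product of the factor amplitudes for bits b₁, b₂, …; only kets whose every factor amplitude is nonzero survive.
|00⟩: (-0.9171)(0.3827) = -0.351
|01⟩: (-0.9171)(0.1605 - 0.9098i) = (-0.1472 + 0.8344i)
|10⟩: (-0.3394 - 0.2092i)(0.3827) = (-0.1299 - 0.08006i)
|11⟩: (-0.3394 - 0.2092i)(0.1605 - 0.9098i) = (-0.2448 + 0.2752i)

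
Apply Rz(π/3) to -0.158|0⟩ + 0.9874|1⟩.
(-0.1368 + 0.079i)|0⟩ + (0.8551 + 0.4937i)|1⟩

Rz(π/3) = [[e^(−iθ/2), 0], [0, e^(iθ/2)]] with e^(±iθ/2) = cos(θ/2) ± i·sin(θ/2); θ = π/3, cos(θ/2) ≈ 0.866025, sin(θ/2) ≈ 0.5.
With a = amp(|0⟩) = -0.158 and b = amp(|1⟩) = 0.9874:
new amp(|0⟩) = (0.866025 - 0.5i)·a = (-0.1368 + 0.079i)
new amp(|1⟩) = (0.866025 + 0.5i)·b = (0.8551 + 0.4937i)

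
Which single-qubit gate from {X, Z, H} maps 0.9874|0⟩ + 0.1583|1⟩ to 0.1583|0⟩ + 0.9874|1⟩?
X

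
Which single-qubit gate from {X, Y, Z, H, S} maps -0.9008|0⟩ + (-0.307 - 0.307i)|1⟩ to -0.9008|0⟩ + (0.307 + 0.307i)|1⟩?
Z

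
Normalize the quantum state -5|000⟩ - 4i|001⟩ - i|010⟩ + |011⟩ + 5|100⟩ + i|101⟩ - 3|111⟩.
-0.5661|000⟩ - 0.4529i|001⟩ - 0.1132i|010⟩ + 0.1132|011⟩ + 0.5661|100⟩ + 0.1132i|101⟩ - 0.3397|111⟩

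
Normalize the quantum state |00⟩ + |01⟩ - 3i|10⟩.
0.3015|00⟩ + 0.3015|01⟩ - 0.9045i|10⟩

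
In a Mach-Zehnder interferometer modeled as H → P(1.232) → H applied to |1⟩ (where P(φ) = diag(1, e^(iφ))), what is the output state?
(0.3338 - 0.4716i)|0⟩ + (0.6662 + 0.4716i)|1⟩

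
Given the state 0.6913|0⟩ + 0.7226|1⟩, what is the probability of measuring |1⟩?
0.5222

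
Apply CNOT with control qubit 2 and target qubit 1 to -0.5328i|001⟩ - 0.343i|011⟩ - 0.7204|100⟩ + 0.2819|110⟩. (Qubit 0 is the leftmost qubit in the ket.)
-0.343i|001⟩ - 0.5328i|011⟩ - 0.7204|100⟩ + 0.2819|110⟩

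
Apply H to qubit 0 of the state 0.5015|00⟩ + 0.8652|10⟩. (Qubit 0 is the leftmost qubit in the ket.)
0.9664|00⟩ - 0.2572|10⟩

H on qubit 0 mixes each pair of kets that differ only in qubit 0: amplitudes (a, b) of (|…0…⟩, |…1…⟩) become ((a + b)/√2, (a − b)/√2). Kets absent from the input have amplitude 0.
(|00⟩, |10⟩): (a, b) = (0.5015, 0.8652) → (0.9664, -0.2572)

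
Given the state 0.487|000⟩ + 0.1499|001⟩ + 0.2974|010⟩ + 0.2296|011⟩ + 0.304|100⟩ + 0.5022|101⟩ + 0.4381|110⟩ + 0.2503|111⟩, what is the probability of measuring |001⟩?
0.02247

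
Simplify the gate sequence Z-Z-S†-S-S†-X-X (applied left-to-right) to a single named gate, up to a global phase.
S†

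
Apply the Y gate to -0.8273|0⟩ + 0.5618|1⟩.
-0.5618i|0⟩ - 0.8273i|1⟩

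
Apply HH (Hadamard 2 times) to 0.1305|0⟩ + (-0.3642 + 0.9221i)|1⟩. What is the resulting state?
0.1305|0⟩ + (-0.3642 + 0.9221i)|1⟩

H² = I, so an even number of Hadamards cancels: H^2 = I and the state is unchanged.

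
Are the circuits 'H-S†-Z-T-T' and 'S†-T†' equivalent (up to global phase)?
No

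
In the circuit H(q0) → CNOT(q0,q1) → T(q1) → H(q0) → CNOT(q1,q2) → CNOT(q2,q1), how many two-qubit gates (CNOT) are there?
3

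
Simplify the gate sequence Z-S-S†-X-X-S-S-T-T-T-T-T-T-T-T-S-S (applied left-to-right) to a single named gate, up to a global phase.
Z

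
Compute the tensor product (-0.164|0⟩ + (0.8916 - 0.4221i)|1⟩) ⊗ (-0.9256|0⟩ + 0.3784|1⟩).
0.1518|00⟩ - 0.06206|01⟩ + (-0.8253 + 0.3907i)|10⟩ + (0.3374 - 0.1597i)|11⟩

amp(|b₁b₂…⟩) = product of the factor amplitudes for bits b₁, b₂, …; only kets whose every factor amplitude is nonzero survive.
|00⟩: (-0.164)(-0.9256) = 0.1518
|01⟩: (-0.164)(0.3784) = -0.06206
|10⟩: (0.8916 - 0.4221i)(-0.9256) = (-0.8253 + 0.3907i)
|11⟩: (0.8916 - 0.4221i)(0.3784) = (0.3374 - 0.1597i)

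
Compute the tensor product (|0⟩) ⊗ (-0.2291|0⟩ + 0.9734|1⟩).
-0.2291|00⟩ + 0.9734|01⟩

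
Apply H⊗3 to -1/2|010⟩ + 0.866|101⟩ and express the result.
0.1294|000⟩ - 0.483|001⟩ + 0.483|010⟩ - 0.1294|011⟩ - 0.483|100⟩ + 0.1294|101⟩ - 0.1294|110⟩ + 0.483|111⟩

H⊗3 gives amp(|y⟩) = (1/2√2) Σ_x (−1)^(x·y) amp(|x⟩), where x·y is the number of positions in which both x and y have a 1.
|000⟩: (-1/2 + 0.866)/(2√2) = 0.1294
|001⟩: (-1/2 - 0.866)/(2√2) = -0.483
|010⟩: (1/2 + 0.866)/(2√2) = 0.483
|011⟩: (1/2 - 0.866)/(2√2) = -0.1294
|100⟩: (-1/2 - 0.866)/(2√2) = -0.483
|101⟩: (-1/2 + 0.866)/(2√2) = 0.1294
|110⟩: (1/2 - 0.866)/(2√2) = -0.1294
|111⟩: (1/2 + 0.866)/(2√2) = 0.483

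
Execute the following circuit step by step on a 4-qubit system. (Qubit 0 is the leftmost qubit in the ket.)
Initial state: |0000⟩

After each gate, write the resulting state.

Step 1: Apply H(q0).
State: 1/√2|0000⟩ + 1/√2|1000⟩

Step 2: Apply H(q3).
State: 1/2|0000⟩ + 1/2|0001⟩ + 1/2|1000⟩ + 1/2|1001⟩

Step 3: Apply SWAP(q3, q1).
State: 1/2|0000⟩ + 1/2|0100⟩ + 1/2|1000⟩ + 1/2|1100⟩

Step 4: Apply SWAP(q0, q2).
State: 1/2|0000⟩ + 1/2|0010⟩ + 1/2|0100⟩ + 1/2|0110⟩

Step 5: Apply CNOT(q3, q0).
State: 1/2|0000⟩ + 1/2|0010⟩ + 1/2|0100⟩ + 1/2|0110⟩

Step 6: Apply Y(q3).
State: (1/2)i|0001⟩ + (1/2)i|0011⟩ + (1/2)i|0101⟩ + (1/2)i|0111⟩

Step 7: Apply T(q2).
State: (1/2)i|0001⟩ + (-1/√8 + (1/√8)i)|0011⟩ + (1/2)i|0101⟩ + (-1/√8 + (1/√8)i)|0111⟩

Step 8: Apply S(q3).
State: -1/2|0001⟩ + (-1/√8 - (1/√8)i)|0011⟩ - 1/2|0101⟩ + (-1/√8 - (1/√8)i)|0111⟩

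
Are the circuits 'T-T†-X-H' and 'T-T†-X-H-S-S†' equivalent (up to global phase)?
Yes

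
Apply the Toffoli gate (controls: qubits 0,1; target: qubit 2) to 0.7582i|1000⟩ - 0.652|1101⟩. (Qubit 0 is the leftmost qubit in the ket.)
0.7582i|1000⟩ - 0.652|1111⟩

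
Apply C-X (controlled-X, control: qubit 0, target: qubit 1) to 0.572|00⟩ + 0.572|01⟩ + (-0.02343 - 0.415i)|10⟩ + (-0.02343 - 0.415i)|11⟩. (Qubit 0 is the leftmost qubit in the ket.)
0.572|00⟩ + 0.572|01⟩ + (-0.02343 - 0.415i)|10⟩ + (-0.02343 - 0.415i)|11⟩

C-X leaves the control-|0⟩ kets |00⟩, |01⟩ unchanged and applies X to qubit 1 on the control-|1⟩ pair (|10⟩, |11⟩).
X = [[0, 1], [1, 0]].
With a = amp(|10⟩) = (-0.02343 - 0.415i) and b = amp(|11⟩) = (-0.02343 - 0.415i):
new amp(|10⟩) = (1)·b = (-0.02343 - 0.415i)
new amp(|11⟩) = (1)·a = (-0.02343 - 0.415i)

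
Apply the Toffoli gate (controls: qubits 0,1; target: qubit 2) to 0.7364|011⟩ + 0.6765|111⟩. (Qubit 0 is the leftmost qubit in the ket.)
0.7364|011⟩ + 0.6765|110⟩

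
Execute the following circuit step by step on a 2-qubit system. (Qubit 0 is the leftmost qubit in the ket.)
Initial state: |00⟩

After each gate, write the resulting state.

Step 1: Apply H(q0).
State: 1/√2|00⟩ + 1/√2|10⟩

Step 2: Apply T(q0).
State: 1/√2|00⟩ + (1/2 + (1/2)i)|10⟩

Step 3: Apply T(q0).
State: 1/√2|00⟩ + (1/√2)i|10⟩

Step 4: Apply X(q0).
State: (1/√2)i|00⟩ + 1/√2|10⟩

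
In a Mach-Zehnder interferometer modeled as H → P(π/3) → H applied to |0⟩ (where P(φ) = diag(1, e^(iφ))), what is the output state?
(0.75 + 0.433i)|0⟩ + (0.25 - 0.433i)|1⟩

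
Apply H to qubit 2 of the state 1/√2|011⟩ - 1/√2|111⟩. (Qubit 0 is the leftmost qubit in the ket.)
1/2|010⟩ - 1/2|011⟩ - 1/2|110⟩ + 1/2|111⟩

H on qubit 2 mixes each pair of kets that differ only in qubit 2: amplitudes (a, b) of (|…0…⟩, |…1…⟩) become ((a + b)/√2, (a − b)/√2). Kets absent from the input have amplitude 0.
(|010⟩, |011⟩): (a, b) = (0, 1/√2) → (1/2, -1/2)
(|110⟩, |111⟩): (a, b) = (0, -1/√2) → (-1/2, 1/2)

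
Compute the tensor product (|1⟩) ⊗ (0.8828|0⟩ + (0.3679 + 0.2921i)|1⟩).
0.8828|10⟩ + (0.3679 + 0.2921i)|11⟩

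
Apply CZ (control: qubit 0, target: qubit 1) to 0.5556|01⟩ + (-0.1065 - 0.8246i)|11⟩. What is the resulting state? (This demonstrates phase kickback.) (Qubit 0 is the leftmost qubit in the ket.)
0.5556|01⟩ + (0.1065 + 0.8246i)|11⟩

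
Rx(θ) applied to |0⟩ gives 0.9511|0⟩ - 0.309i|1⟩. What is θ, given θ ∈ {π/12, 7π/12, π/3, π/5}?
π/5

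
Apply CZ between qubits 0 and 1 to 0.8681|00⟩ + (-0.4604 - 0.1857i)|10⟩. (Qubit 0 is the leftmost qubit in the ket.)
0.8681|00⟩ + (-0.4604 - 0.1857i)|10⟩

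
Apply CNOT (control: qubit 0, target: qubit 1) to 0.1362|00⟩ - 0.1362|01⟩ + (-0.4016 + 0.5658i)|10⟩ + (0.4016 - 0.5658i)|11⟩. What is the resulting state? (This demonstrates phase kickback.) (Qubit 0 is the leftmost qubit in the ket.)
0.1362|00⟩ - 0.1362|01⟩ + (0.4016 - 0.5658i)|10⟩ + (-0.4016 + 0.5658i)|11⟩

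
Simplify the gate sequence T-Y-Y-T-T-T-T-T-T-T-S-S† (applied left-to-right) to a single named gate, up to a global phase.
I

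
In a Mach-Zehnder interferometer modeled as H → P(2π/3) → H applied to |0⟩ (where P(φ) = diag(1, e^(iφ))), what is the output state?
(0.25 + 0.433i)|0⟩ + (0.75 - 0.433i)|1⟩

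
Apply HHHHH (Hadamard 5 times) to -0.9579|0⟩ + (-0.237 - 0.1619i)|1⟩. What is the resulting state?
(-0.8449 - 0.1145i)|0⟩ + (-0.5098 + 0.1145i)|1⟩

H² = I, so H^5 = H: a single Hadamard. With (a, b) = (-0.9579, (-0.237 - 0.1619i)), H gives ((a + b)/√2, (a − b)/√2) = ((-0.8449 - 0.1145i), (-0.5098 + 0.1145i)).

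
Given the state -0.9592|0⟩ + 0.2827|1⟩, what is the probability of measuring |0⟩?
0.9201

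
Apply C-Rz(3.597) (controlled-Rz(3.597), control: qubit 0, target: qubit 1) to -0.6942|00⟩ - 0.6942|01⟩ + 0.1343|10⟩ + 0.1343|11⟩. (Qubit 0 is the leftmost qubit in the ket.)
-0.6942|00⟩ - 0.6942|01⟩ + (-0.03032 - 0.1308i)|10⟩ + (-0.03032 + 0.1308i)|11⟩

C-Rz(3.597) leaves the control-|0⟩ kets |00⟩, |01⟩ unchanged and applies Rz(3.597) to qubit 1 on the control-|1⟩ pair (|10⟩, |11⟩).
Rz(3.597) = [[e^(−iθ/2), 0], [0, e^(iθ/2)]] with e^(±iθ/2) = cos(θ/2) ± i·sin(θ/2); θ = 3.597, cos(θ/2) ≈ -0.225741, sin(θ/2) ≈ 0.974187.
With a = amp(|10⟩) = 0.1343 and b = amp(|11⟩) = 0.1343:
new amp(|10⟩) = (-0.225741 - 0.974187i)·a = (-0.03032 - 0.1308i)
new amp(|11⟩) = (-0.225741 + 0.974187i)·b = (-0.03032 + 0.1308i)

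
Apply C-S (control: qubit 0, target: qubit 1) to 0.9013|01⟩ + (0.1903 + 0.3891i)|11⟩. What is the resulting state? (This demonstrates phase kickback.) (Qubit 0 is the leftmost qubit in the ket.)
0.9013|01⟩ + (-0.3891 + 0.1903i)|11⟩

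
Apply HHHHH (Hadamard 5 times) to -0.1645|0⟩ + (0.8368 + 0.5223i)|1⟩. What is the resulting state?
(0.4754 + 0.3693i)|0⟩ + (-0.708 - 0.3693i)|1⟩

H² = I, so H^5 = H: a single Hadamard. With (a, b) = (-0.1645, (0.8368 + 0.5223i)), H gives ((a + b)/√2, (a − b)/√2) = ((0.4754 + 0.3693i), (-0.708 - 0.3693i)).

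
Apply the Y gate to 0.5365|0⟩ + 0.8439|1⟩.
-0.8439i|0⟩ + 0.5365i|1⟩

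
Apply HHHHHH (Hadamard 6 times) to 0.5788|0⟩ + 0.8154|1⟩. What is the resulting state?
0.5788|0⟩ + 0.8154|1⟩

H² = I, so an even number of Hadamards cancels: H^6 = I and the state is unchanged.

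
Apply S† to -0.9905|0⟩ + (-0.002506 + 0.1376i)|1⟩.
-0.9905|0⟩ + (0.1376 + 0.002506i)|1⟩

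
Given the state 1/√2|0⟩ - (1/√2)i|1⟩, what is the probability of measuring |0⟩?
1/2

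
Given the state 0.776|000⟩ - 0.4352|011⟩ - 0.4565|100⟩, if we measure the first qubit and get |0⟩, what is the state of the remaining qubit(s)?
0.8722|00⟩ - 0.4892|11⟩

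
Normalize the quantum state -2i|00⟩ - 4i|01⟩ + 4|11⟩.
-0.3333i|00⟩ - 0.6667i|01⟩ + 0.6667|11⟩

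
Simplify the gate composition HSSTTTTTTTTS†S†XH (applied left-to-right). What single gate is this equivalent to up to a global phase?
Z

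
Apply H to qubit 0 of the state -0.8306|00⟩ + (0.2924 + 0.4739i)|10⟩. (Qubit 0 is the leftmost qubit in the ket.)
(-0.3806 + 0.3351i)|00⟩ + (-0.7941 - 0.3351i)|10⟩

H on qubit 0 mixes each pair of kets that differ only in qubit 0: amplitudes (a, b) of (|…0…⟩, |…1…⟩) become ((a + b)/√2, (a − b)/√2). Kets absent from the input have amplitude 0.
(|00⟩, |10⟩): (a, b) = (-0.8306, (0.2924 + 0.4739i)) → ((-0.3806 + 0.3351i), (-0.7941 - 0.3351i))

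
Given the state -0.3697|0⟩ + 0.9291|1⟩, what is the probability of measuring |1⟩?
0.8632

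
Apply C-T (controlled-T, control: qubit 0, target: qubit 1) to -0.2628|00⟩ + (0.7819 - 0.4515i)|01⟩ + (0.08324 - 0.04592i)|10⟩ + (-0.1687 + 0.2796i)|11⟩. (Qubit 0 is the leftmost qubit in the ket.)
-0.2628|00⟩ + (0.7819 - 0.4515i)|01⟩ + (0.08324 - 0.04592i)|10⟩ + (-0.317 + 0.07842i)|11⟩

C-T leaves the control-|0⟩ kets |00⟩, |01⟩ unchanged and applies T to qubit 1 on the control-|1⟩ pair (|10⟩, |11⟩).
T = [[1, 0], [0, (1/√2 + (1/√2)i)]].
With a = amp(|10⟩) = (0.08324 - 0.04592i) and b = amp(|11⟩) = (-0.1687 + 0.2796i):
new amp(|10⟩) = (1)·a = (0.08324 - 0.04592i)
new amp(|11⟩) = (1/√2 + (1/√2)i)·b = (-0.317 + 0.07842i)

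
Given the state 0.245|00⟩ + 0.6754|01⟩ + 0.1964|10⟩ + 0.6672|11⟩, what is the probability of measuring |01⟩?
0.4562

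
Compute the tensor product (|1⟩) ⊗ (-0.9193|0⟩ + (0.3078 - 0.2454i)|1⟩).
-0.9193|10⟩ + (0.3078 - 0.2454i)|11⟩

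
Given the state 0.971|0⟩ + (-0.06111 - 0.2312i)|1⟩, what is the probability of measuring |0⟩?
0.9428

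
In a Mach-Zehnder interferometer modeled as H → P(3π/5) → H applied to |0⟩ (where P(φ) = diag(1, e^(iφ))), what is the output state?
(0.3455 + 0.4755i)|0⟩ + (0.6545 - 0.4755i)|1⟩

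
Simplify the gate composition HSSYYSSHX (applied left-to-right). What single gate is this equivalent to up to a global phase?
X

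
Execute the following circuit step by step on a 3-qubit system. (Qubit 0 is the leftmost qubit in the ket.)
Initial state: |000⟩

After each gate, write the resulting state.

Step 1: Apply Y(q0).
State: i|100⟩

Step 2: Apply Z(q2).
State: i|100⟩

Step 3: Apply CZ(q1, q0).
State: i|100⟩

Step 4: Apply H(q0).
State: (1/√2)i|000⟩ - (1/√2)i|100⟩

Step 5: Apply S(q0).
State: (1/√2)i|000⟩ + 1/√2|100⟩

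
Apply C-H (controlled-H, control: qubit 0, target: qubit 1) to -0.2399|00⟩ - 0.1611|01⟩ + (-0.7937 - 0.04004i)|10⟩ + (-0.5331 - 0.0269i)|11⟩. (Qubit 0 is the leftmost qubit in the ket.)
-0.2399|00⟩ - 0.1611|01⟩ + (-0.9382 - 0.04733i)|10⟩ + (-0.1843 - 0.009291i)|11⟩

C-H leaves the control-|0⟩ kets |00⟩, |01⟩ unchanged and applies H to qubit 1 on the control-|1⟩ pair (|10⟩, |11⟩).
H = [[1/√2, 1/√2], [1/√2, -1/√2]].
With a = amp(|10⟩) = (-0.7937 - 0.04004i) and b = amp(|11⟩) = (-0.5331 - 0.0269i):
new amp(|10⟩) = (1/√2)·a + (1/√2)·b = (-0.9382 - 0.04733i)
new amp(|11⟩) = (1/√2)·a + (-1/√2)·b = (-0.1843 - 0.009291i)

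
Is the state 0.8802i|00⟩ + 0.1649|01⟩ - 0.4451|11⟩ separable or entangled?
Entangled

Writing the state as a|00⟩ + b|01⟩ + c|10⟩ + d|11⟩, it is a product state iff ad − bc = 0.
Here (a, b, c, d) = (0.8802i, 0.1649, 0, -0.4451): ad − bc = (0.8802i)(-0.4451) − (0.1649)(0) = -0.3918i ≠ 0, so the state is entangled.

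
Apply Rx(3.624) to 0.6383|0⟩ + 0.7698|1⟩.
(-0.1525 - 0.7475i)|0⟩ + (-0.1839 - 0.6198i)|1⟩

Rx(3.624) = [[cos(θ/2), −i·sin(θ/2)], [−i·sin(θ/2), cos(θ/2)]]; θ = 3.624, cos(θ/2) ≈ -0.238872, sin(θ/2) ≈ 0.971051.
With a = amp(|0⟩) = 0.6383 and b = amp(|1⟩) = 0.7698:
new amp(|0⟩) = (-0.238872)·a + (-0.971051i)·b = (-0.1525 - 0.7475i)
new amp(|1⟩) = (-0.971051i)·a + (-0.238872)·b = (-0.1839 - 0.6198i)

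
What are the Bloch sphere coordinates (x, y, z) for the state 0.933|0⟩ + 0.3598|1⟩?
(0.6714, 0, 0.741)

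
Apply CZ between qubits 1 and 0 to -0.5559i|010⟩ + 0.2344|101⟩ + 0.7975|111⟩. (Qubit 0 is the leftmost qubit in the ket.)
-0.5559i|010⟩ + 0.2344|101⟩ - 0.7975|111⟩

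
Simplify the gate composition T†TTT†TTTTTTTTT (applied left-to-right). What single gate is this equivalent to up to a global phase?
T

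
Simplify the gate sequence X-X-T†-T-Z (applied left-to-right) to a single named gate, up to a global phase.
Z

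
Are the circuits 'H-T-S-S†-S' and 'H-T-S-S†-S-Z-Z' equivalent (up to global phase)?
Yes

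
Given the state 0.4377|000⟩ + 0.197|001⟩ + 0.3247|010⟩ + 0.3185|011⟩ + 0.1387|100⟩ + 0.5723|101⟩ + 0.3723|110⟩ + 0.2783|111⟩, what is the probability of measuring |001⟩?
0.03881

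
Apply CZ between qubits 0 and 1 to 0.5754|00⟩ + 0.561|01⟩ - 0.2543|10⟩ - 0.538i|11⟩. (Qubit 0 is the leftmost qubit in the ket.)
0.5754|00⟩ + 0.561|01⟩ - 0.2543|10⟩ + 0.538i|11⟩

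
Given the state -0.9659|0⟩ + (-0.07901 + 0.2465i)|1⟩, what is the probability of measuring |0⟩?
0.933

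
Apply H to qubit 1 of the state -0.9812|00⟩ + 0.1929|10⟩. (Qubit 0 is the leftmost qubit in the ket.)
-0.6938|00⟩ - 0.6938|01⟩ + 0.1364|10⟩ + 0.1364|11⟩

H on qubit 1 mixes each pair of kets that differ only in qubit 1: amplitudes (a, b) of (|…0…⟩, |…1…⟩) become ((a + b)/√2, (a − b)/√2). Kets absent from the input have amplitude 0.
(|00⟩, |01⟩): (a, b) = (-0.9812, 0) → (-0.6938, -0.6938)
(|10⟩, |11⟩): (a, b) = (0.1929, 0) → (0.1364, 0.1364)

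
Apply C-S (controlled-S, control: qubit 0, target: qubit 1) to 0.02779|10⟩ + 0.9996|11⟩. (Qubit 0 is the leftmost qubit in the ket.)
0.02779|10⟩ + 0.9996i|11⟩

C-S leaves the control-|0⟩ kets |00⟩, |01⟩ unchanged and applies S to qubit 1 on the control-|1⟩ pair (|10⟩, |11⟩).
S = [[1, 0], [0, i]].
With a = amp(|10⟩) = 0.02779 and b = amp(|11⟩) = 0.9996:
new amp(|10⟩) = (1)·a = 0.02779
new amp(|11⟩) = (i)·b = 0.9996i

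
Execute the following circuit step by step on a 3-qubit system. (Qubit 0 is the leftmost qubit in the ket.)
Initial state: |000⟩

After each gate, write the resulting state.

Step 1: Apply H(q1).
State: 1/√2|000⟩ + 1/√2|010⟩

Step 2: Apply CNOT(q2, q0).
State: 1/√2|000⟩ + 1/√2|010⟩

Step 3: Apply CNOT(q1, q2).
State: 1/√2|000⟩ + 1/√2|011⟩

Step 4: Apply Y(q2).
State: (1/√2)i|001⟩ - (1/√2)i|010⟩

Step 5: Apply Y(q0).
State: -1/√2|101⟩ + 1/√2|110⟩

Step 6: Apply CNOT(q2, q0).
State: -1/√2|001⟩ + 1/√2|110⟩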